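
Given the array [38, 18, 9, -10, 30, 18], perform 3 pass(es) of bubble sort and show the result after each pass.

After pass 1: [18, 9, -10, 30, 18, 38] (5 swaps)
After pass 2: [9, -10, 18, 18, 30, 38] (3 swaps)
After pass 3: [-10, 9, 18, 18, 30, 38] (1 swaps)
Total swaps: 9


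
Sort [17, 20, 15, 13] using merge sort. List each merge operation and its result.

Divide and conquer:
  Merge [17] + [20] -> [17, 20]
  Merge [15] + [13] -> [13, 15]
  Merge [17, 20] + [13, 15] -> [13, 15, 17, 20]


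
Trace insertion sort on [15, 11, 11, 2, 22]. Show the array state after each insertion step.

First element 15 is already 'sorted'
Insert 11: shifted 1 elements -> [11, 15, 11, 2, 22]
Insert 11: shifted 1 elements -> [11, 11, 15, 2, 22]
Insert 2: shifted 3 elements -> [2, 11, 11, 15, 22]
Insert 22: shifted 0 elements -> [2, 11, 11, 15, 22]


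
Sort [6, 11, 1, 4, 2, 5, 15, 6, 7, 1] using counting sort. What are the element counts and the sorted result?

Count array: [0, 2, 1, 0, 1, 1, 2, 1, 0, 0, 0, 1, 0, 0, 0, 1]
(count[i] = number of elements equal to i)
Cumulative count: [0, 2, 3, 3, 4, 5, 7, 8, 8, 8, 8, 9, 9, 9, 9, 10]
Sorted: [1, 1, 2, 4, 5, 6, 6, 7, 11, 15]


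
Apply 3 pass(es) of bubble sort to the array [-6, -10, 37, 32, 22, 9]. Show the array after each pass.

After pass 1: [-10, -6, 32, 22, 9, 37] (4 swaps)
After pass 2: [-10, -6, 22, 9, 32, 37] (2 swaps)
After pass 3: [-10, -6, 9, 22, 32, 37] (1 swaps)
Total swaps: 7


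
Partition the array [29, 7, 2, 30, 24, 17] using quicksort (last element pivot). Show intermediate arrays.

Partition 1: pivot=17 at index 2 -> [7, 2, 17, 30, 24, 29]
Partition 2: pivot=2 at index 0 -> [2, 7, 17, 30, 24, 29]
Partition 3: pivot=29 at index 4 -> [2, 7, 17, 24, 29, 30]


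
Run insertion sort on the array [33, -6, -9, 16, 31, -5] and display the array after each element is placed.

First element 33 is already 'sorted'
Insert -6: shifted 1 elements -> [-6, 33, -9, 16, 31, -5]
Insert -9: shifted 2 elements -> [-9, -6, 33, 16, 31, -5]
Insert 16: shifted 1 elements -> [-9, -6, 16, 33, 31, -5]
Insert 31: shifted 1 elements -> [-9, -6, 16, 31, 33, -5]
Insert -5: shifted 3 elements -> [-9, -6, -5, 16, 31, 33]


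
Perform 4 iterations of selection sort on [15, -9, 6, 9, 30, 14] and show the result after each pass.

Pass 1: Select minimum -9 at index 1, swap -> [-9, 15, 6, 9, 30, 14]
Pass 2: Select minimum 6 at index 2, swap -> [-9, 6, 15, 9, 30, 14]
Pass 3: Select minimum 9 at index 3, swap -> [-9, 6, 9, 15, 30, 14]
Pass 4: Select minimum 14 at index 5, swap -> [-9, 6, 9, 14, 30, 15]


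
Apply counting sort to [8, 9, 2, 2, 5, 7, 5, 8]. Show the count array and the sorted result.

Count array: [0, 0, 2, 0, 0, 2, 0, 1, 2, 1]
(count[i] = number of elements equal to i)
Cumulative count: [0, 0, 2, 2, 2, 4, 4, 5, 7, 8]
Sorted: [2, 2, 5, 5, 7, 8, 8, 9]


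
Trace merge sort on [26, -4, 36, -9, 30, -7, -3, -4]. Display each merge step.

Divide and conquer:
  Merge [26] + [-4] -> [-4, 26]
  Merge [36] + [-9] -> [-9, 36]
  Merge [-4, 26] + [-9, 36] -> [-9, -4, 26, 36]
  Merge [30] + [-7] -> [-7, 30]
  Merge [-3] + [-4] -> [-4, -3]
  Merge [-7, 30] + [-4, -3] -> [-7, -4, -3, 30]
  Merge [-9, -4, 26, 36] + [-7, -4, -3, 30] -> [-9, -7, -4, -4, -3, 26, 30, 36]


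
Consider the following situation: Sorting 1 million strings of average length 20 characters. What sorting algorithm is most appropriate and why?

Best choice: MSD radix sort or Mergesort
Reason: MSD radix sort is a non-comparison sort that buckets the strings by successive character positions, running in time proportional to the total number of characters examined rather than O(n log n) string comparisons; mergesort is a stable O(n log n)-comparison alternative that works for arbitrary variable-length keys


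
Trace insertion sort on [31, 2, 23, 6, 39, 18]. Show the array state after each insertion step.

First element 31 is already 'sorted'
Insert 2: shifted 1 elements -> [2, 31, 23, 6, 39, 18]
Insert 23: shifted 1 elements -> [2, 23, 31, 6, 39, 18]
Insert 6: shifted 2 elements -> [2, 6, 23, 31, 39, 18]
Insert 39: shifted 0 elements -> [2, 6, 23, 31, 39, 18]
Insert 18: shifted 3 elements -> [2, 6, 18, 23, 31, 39]


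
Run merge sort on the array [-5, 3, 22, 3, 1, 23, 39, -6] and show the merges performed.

Divide and conquer:
  Merge [-5] + [3] -> [-5, 3]
  Merge [22] + [3] -> [3, 22]
  Merge [-5, 3] + [3, 22] -> [-5, 3, 3, 22]
  Merge [1] + [23] -> [1, 23]
  Merge [39] + [-6] -> [-6, 39]
  Merge [1, 23] + [-6, 39] -> [-6, 1, 23, 39]
  Merge [-5, 3, 3, 22] + [-6, 1, 23, 39] -> [-6, -5, 1, 3, 3, 22, 23, 39]


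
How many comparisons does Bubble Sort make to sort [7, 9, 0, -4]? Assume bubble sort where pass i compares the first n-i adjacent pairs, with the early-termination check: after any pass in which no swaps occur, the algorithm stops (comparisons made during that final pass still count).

Pass 1: compare adjacent pairs (0,1)..(2,3) = 3 comparison(s), 2 swap(s) -> [7, 0, -4, 9]
Pass 2: compare adjacent pairs (0,1)..(1,2) = 2 comparison(s), 2 swap(s) -> [0, -4, 7, 9]
Pass 3: compare adjacent pairs (0,1)..(0,1) = 1 comparison(s), 1 swap(s) -> [-4, 0, 7, 9]
Every pass made at least one swap, so all n-1 passes run.
Total comparisons: 3 + 2 + 1 = 6


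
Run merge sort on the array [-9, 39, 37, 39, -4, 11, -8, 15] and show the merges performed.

Divide and conquer:
  Merge [-9] + [39] -> [-9, 39]
  Merge [37] + [39] -> [37, 39]
  Merge [-9, 39] + [37, 39] -> [-9, 37, 39, 39]
  Merge [-4] + [11] -> [-4, 11]
  Merge [-8] + [15] -> [-8, 15]
  Merge [-4, 11] + [-8, 15] -> [-8, -4, 11, 15]
  Merge [-9, 37, 39, 39] + [-8, -4, 11, 15] -> [-9, -8, -4, 11, 15, 37, 39, 39]


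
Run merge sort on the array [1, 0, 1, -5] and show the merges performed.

Divide and conquer:
  Merge [1] + [0] -> [0, 1]
  Merge [1] + [-5] -> [-5, 1]
  Merge [0, 1] + [-5, 1] -> [-5, 0, 1, 1]


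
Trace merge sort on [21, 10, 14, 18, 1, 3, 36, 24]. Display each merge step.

Divide and conquer:
  Merge [21] + [10] -> [10, 21]
  Merge [14] + [18] -> [14, 18]
  Merge [10, 21] + [14, 18] -> [10, 14, 18, 21]
  Merge [1] + [3] -> [1, 3]
  Merge [36] + [24] -> [24, 36]
  Merge [1, 3] + [24, 36] -> [1, 3, 24, 36]
  Merge [10, 14, 18, 21] + [1, 3, 24, 36] -> [1, 3, 10, 14, 18, 21, 24, 36]


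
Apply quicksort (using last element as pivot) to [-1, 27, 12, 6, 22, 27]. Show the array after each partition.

Partition 1: pivot=27 at index 5 -> [-1, 27, 12, 6, 22, 27]
Partition 2: pivot=22 at index 3 -> [-1, 12, 6, 22, 27, 27]
Partition 3: pivot=6 at index 1 -> [-1, 6, 12, 22, 27, 27]


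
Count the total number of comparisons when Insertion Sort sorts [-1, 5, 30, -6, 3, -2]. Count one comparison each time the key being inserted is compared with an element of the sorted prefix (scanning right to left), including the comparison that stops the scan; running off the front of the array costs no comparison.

Insert 5: -1 <= 5 (stop) = 1 comparison(s) -> [-1, 5, 30, -6, 3, -2]
Insert 30: 5 <= 30 (stop) = 1 comparison(s) -> [-1, 5, 30, -6, 3, -2]
Insert -6: 30 > -6 (shift), 5 > -6 (shift), -1 > -6 (shift), reached front = 3 comparison(s) -> [-6, -1, 5, 30, 3, -2]
Insert 3: 30 > 3 (shift), 5 > 3 (shift), -1 <= 3 (stop) = 3 comparison(s) -> [-6, -1, 3, 5, 30, -2]
Insert -2: 30 > -2 (shift), 5 > -2 (shift), 3 > -2 (shift), -1 > -2 (shift), -6 <= -2 (stop) = 5 comparison(s) -> [-6, -2, -1, 3, 5, 30]
Total comparisons: 1 + 1 + 3 + 3 + 5 = 13


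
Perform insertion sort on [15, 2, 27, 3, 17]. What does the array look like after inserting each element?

First element 15 is already 'sorted'
Insert 2: shifted 1 elements -> [2, 15, 27, 3, 17]
Insert 27: shifted 0 elements -> [2, 15, 27, 3, 17]
Insert 3: shifted 2 elements -> [2, 3, 15, 27, 17]
Insert 17: shifted 1 elements -> [2, 3, 15, 17, 27]


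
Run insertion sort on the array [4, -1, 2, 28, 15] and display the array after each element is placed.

First element 4 is already 'sorted'
Insert -1: shifted 1 elements -> [-1, 4, 2, 28, 15]
Insert 2: shifted 1 elements -> [-1, 2, 4, 28, 15]
Insert 28: shifted 0 elements -> [-1, 2, 4, 28, 15]
Insert 15: shifted 1 elements -> [-1, 2, 4, 15, 28]


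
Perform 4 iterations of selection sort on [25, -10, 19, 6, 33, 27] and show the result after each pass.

Pass 1: Select minimum -10 at index 1, swap -> [-10, 25, 19, 6, 33, 27]
Pass 2: Select minimum 6 at index 3, swap -> [-10, 6, 19, 25, 33, 27]
Pass 3: Select minimum 19 at index 2, swap -> [-10, 6, 19, 25, 33, 27]
Pass 4: Select minimum 25 at index 3, swap -> [-10, 6, 19, 25, 33, 27]


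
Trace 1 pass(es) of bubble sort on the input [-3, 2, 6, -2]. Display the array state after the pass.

After pass 1: [-3, 2, -2, 6] (1 swaps)
Total swaps: 1


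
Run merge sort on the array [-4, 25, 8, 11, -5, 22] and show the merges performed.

Divide and conquer:
  Merge [25] + [8] -> [8, 25]
  Merge [-4] + [8, 25] -> [-4, 8, 25]
  Merge [-5] + [22] -> [-5, 22]
  Merge [11] + [-5, 22] -> [-5, 11, 22]
  Merge [-4, 8, 25] + [-5, 11, 22] -> [-5, -4, 8, 11, 22, 25]


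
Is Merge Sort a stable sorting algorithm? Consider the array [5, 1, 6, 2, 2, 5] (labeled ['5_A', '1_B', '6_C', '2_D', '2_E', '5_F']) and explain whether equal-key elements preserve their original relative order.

Trace Merge Sort on the labeled array (the key is the number; the letter only tracks identity):
  Merge [1_B] + [6_C] -> [1_B, 6_C]
  Merge [5_A] + [1_B, 6_C] -> [1_B, 5_A, 6_C]
  Merge [2_E] + [5_F] -> [2_E, 5_F]
  Merge [2_D] + [2_E, 5_F] -> [2_D, 2_E, 5_F]
  Merge [1_B, 5_A, 6_C] + [2_D, 2_E, 5_F] -> [1_B, 2_D, 2_E, 5_A, 5_F, 6_C]
Final order: [1_B, 2_D, 2_E, 5_A, 5_F, 6_C]
Equal keys:
  value 2: originally 2_D, 2_E; after sorting 2_D, 2_E -> order preserved
  value 5: originally 5_A, 5_F; after sorting 5_A, 5_F -> order preserved
All equal keys kept their original relative order. Merge Sort is stable: when the heads of the two halves are equal the merge takes from the left half first.
Answer: Stable


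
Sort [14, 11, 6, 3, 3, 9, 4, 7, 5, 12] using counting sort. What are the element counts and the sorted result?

Count array: [0, 0, 0, 2, 1, 1, 1, 1, 0, 1, 0, 1, 1, 0, 1]
(count[i] = number of elements equal to i)
Cumulative count: [0, 0, 0, 2, 3, 4, 5, 6, 6, 7, 7, 8, 9, 9, 10]
Sorted: [3, 3, 4, 5, 6, 7, 9, 11, 12, 14]


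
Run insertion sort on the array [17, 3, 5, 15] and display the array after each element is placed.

First element 17 is already 'sorted'
Insert 3: shifted 1 elements -> [3, 17, 5, 15]
Insert 5: shifted 1 elements -> [3, 5, 17, 15]
Insert 15: shifted 1 elements -> [3, 5, 15, 17]


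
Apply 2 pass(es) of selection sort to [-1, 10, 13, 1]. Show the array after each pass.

Pass 1: Select minimum -1 at index 0, swap -> [-1, 10, 13, 1]
Pass 2: Select minimum 1 at index 3, swap -> [-1, 1, 13, 10]


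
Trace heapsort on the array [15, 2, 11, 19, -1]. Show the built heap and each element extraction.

Build heap: [19, 15, 11, 2, -1]
Extract 19: [15, 2, 11, -1, 19]
Extract 15: [11, 2, -1, 15, 19]
Extract 11: [2, -1, 11, 15, 19]
Extract 2: [-1, 2, 11, 15, 19]


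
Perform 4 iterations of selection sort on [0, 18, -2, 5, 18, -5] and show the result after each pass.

Pass 1: Select minimum -5 at index 5, swap -> [-5, 18, -2, 5, 18, 0]
Pass 2: Select minimum -2 at index 2, swap -> [-5, -2, 18, 5, 18, 0]
Pass 3: Select minimum 0 at index 5, swap -> [-5, -2, 0, 5, 18, 18]
Pass 4: Select minimum 5 at index 3, swap -> [-5, -2, 0, 5, 18, 18]


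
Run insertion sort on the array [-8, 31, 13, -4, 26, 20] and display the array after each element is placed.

First element -8 is already 'sorted'
Insert 31: shifted 0 elements -> [-8, 31, 13, -4, 26, 20]
Insert 13: shifted 1 elements -> [-8, 13, 31, -4, 26, 20]
Insert -4: shifted 2 elements -> [-8, -4, 13, 31, 26, 20]
Insert 26: shifted 1 elements -> [-8, -4, 13, 26, 31, 20]
Insert 20: shifted 2 elements -> [-8, -4, 13, 20, 26, 31]


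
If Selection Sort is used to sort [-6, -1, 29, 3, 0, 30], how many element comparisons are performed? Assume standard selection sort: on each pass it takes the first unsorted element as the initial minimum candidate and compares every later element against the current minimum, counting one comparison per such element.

Pass 1: scan indices 1..5 for the minimum = 5 comparison(s); min is -6, place at index 0 -> [-6, -1, 29, 3, 0, 30]
Pass 2: scan indices 2..5 for the minimum = 4 comparison(s); min is -1, place at index 1 -> [-6, -1, 29, 3, 0, 30]
Pass 3: scan indices 3..5 for the minimum = 3 comparison(s); min is 0, place at index 2 -> [-6, -1, 0, 3, 29, 30]
Pass 4: scan indices 4..5 for the minimum = 2 comparison(s); min is 3, place at index 3 -> [-6, -1, 0, 3, 29, 30]
Pass 5: scan indices 5..5 for the minimum = 1 comparison(s); min is 29, place at index 4 -> [-6, -1, 0, 3, 29, 30]
Selection sort always scans the whole unsorted suffix, so the count is (n-1) + (n-2) + ... + 1 = n(n-1)/2 = 6*5/2 = 15 regardless of the input order.
Total comparisons: 5 + 4 + 3 + 2 + 1 = 15


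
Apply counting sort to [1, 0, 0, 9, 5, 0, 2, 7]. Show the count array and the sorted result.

Count array: [3, 1, 1, 0, 0, 1, 0, 1, 0, 1]
(count[i] = number of elements equal to i)
Cumulative count: [3, 4, 5, 5, 5, 6, 6, 7, 7, 8]
Sorted: [0, 0, 0, 1, 2, 5, 7, 9]


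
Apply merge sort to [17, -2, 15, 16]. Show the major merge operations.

Divide and conquer:
  Merge [17] + [-2] -> [-2, 17]
  Merge [15] + [16] -> [15, 16]
  Merge [-2, 17] + [15, 16] -> [-2, 15, 16, 17]


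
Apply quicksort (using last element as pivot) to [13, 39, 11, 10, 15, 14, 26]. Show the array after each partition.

Partition 1: pivot=26 at index 5 -> [13, 11, 10, 15, 14, 26, 39]
Partition 2: pivot=14 at index 3 -> [13, 11, 10, 14, 15, 26, 39]
Partition 3: pivot=10 at index 0 -> [10, 11, 13, 14, 15, 26, 39]
Partition 4: pivot=13 at index 2 -> [10, 11, 13, 14, 15, 26, 39]


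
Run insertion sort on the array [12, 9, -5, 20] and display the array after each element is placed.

First element 12 is already 'sorted'
Insert 9: shifted 1 elements -> [9, 12, -5, 20]
Insert -5: shifted 2 elements -> [-5, 9, 12, 20]
Insert 20: shifted 0 elements -> [-5, 9, 12, 20]


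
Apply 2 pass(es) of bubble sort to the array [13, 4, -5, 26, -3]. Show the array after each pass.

After pass 1: [4, -5, 13, -3, 26] (3 swaps)
After pass 2: [-5, 4, -3, 13, 26] (2 swaps)
Total swaps: 5


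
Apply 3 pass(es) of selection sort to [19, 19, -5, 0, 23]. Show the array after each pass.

Pass 1: Select minimum -5 at index 2, swap -> [-5, 19, 19, 0, 23]
Pass 2: Select minimum 0 at index 3, swap -> [-5, 0, 19, 19, 23]
Pass 3: Select minimum 19 at index 2, swap -> [-5, 0, 19, 19, 23]


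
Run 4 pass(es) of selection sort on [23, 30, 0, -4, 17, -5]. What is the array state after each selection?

Pass 1: Select minimum -5 at index 5, swap -> [-5, 30, 0, -4, 17, 23]
Pass 2: Select minimum -4 at index 3, swap -> [-5, -4, 0, 30, 17, 23]
Pass 3: Select minimum 0 at index 2, swap -> [-5, -4, 0, 30, 17, 23]
Pass 4: Select minimum 17 at index 4, swap -> [-5, -4, 0, 17, 30, 23]


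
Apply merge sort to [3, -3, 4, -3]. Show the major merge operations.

Divide and conquer:
  Merge [3] + [-3] -> [-3, 3]
  Merge [4] + [-3] -> [-3, 4]
  Merge [-3, 3] + [-3, 4] -> [-3, -3, 3, 4]


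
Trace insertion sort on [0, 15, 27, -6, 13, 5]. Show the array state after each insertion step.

First element 0 is already 'sorted'
Insert 15: shifted 0 elements -> [0, 15, 27, -6, 13, 5]
Insert 27: shifted 0 elements -> [0, 15, 27, -6, 13, 5]
Insert -6: shifted 3 elements -> [-6, 0, 15, 27, 13, 5]
Insert 13: shifted 2 elements -> [-6, 0, 13, 15, 27, 5]
Insert 5: shifted 3 elements -> [-6, 0, 5, 13, 15, 27]


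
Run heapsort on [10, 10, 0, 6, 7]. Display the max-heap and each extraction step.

Build heap: [10, 10, 0, 6, 7]
Extract 10: [10, 7, 0, 6, 10]
Extract 10: [7, 6, 0, 10, 10]
Extract 7: [6, 0, 7, 10, 10]
Extract 6: [0, 6, 7, 10, 10]


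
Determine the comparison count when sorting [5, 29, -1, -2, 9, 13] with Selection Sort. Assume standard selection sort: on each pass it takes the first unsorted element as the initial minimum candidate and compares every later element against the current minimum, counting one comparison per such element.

Pass 1: scan indices 1..5 for the minimum = 5 comparison(s); min is -2, place at index 0 -> [-2, 29, -1, 5, 9, 13]
Pass 2: scan indices 2..5 for the minimum = 4 comparison(s); min is -1, place at index 1 -> [-2, -1, 29, 5, 9, 13]
Pass 3: scan indices 3..5 for the minimum = 3 comparison(s); min is 5, place at index 2 -> [-2, -1, 5, 29, 9, 13]
Pass 4: scan indices 4..5 for the minimum = 2 comparison(s); min is 9, place at index 3 -> [-2, -1, 5, 9, 29, 13]
Pass 5: scan indices 5..5 for the minimum = 1 comparison(s); min is 13, place at index 4 -> [-2, -1, 5, 9, 13, 29]
Selection sort always scans the whole unsorted suffix, so the count is (n-1) + (n-2) + ... + 1 = n(n-1)/2 = 6*5/2 = 15 regardless of the input order.
Total comparisons: 5 + 4 + 3 + 2 + 1 = 15


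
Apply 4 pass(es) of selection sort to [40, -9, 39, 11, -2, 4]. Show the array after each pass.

Pass 1: Select minimum -9 at index 1, swap -> [-9, 40, 39, 11, -2, 4]
Pass 2: Select minimum -2 at index 4, swap -> [-9, -2, 39, 11, 40, 4]
Pass 3: Select minimum 4 at index 5, swap -> [-9, -2, 4, 11, 40, 39]
Pass 4: Select minimum 11 at index 3, swap -> [-9, -2, 4, 11, 40, 39]


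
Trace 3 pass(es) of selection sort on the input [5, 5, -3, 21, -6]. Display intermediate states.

Pass 1: Select minimum -6 at index 4, swap -> [-6, 5, -3, 21, 5]
Pass 2: Select minimum -3 at index 2, swap -> [-6, -3, 5, 21, 5]
Pass 3: Select minimum 5 at index 2, swap -> [-6, -3, 5, 21, 5]


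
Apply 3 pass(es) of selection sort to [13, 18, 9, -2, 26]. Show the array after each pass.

Pass 1: Select minimum -2 at index 3, swap -> [-2, 18, 9, 13, 26]
Pass 2: Select minimum 9 at index 2, swap -> [-2, 9, 18, 13, 26]
Pass 3: Select minimum 13 at index 3, swap -> [-2, 9, 13, 18, 26]


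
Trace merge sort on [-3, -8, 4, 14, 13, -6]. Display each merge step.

Divide and conquer:
  Merge [-8] + [4] -> [-8, 4]
  Merge [-3] + [-8, 4] -> [-8, -3, 4]
  Merge [13] + [-6] -> [-6, 13]
  Merge [14] + [-6, 13] -> [-6, 13, 14]
  Merge [-8, -3, 4] + [-6, 13, 14] -> [-8, -6, -3, 4, 13, 14]


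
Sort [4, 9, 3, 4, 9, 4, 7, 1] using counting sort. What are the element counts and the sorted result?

Count array: [0, 1, 0, 1, 3, 0, 0, 1, 0, 2]
(count[i] = number of elements equal to i)
Cumulative count: [0, 1, 1, 2, 5, 5, 5, 6, 6, 8]
Sorted: [1, 3, 4, 4, 4, 7, 9, 9]


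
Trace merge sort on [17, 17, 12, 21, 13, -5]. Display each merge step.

Divide and conquer:
  Merge [17] + [12] -> [12, 17]
  Merge [17] + [12, 17] -> [12, 17, 17]
  Merge [13] + [-5] -> [-5, 13]
  Merge [21] + [-5, 13] -> [-5, 13, 21]
  Merge [12, 17, 17] + [-5, 13, 21] -> [-5, 12, 13, 17, 17, 21]


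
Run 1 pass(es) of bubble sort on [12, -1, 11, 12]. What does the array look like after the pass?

After pass 1: [-1, 11, 12, 12] (2 swaps)
Total swaps: 2


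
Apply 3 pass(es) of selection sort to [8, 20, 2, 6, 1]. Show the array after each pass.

Pass 1: Select minimum 1 at index 4, swap -> [1, 20, 2, 6, 8]
Pass 2: Select minimum 2 at index 2, swap -> [1, 2, 20, 6, 8]
Pass 3: Select minimum 6 at index 3, swap -> [1, 2, 6, 20, 8]


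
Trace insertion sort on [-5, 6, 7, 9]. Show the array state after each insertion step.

First element -5 is already 'sorted'
Insert 6: shifted 0 elements -> [-5, 6, 7, 9]
Insert 7: shifted 0 elements -> [-5, 6, 7, 9]
Insert 9: shifted 0 elements -> [-5, 6, 7, 9]


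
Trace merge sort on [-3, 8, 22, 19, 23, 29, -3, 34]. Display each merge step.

Divide and conquer:
  Merge [-3] + [8] -> [-3, 8]
  Merge [22] + [19] -> [19, 22]
  Merge [-3, 8] + [19, 22] -> [-3, 8, 19, 22]
  Merge [23] + [29] -> [23, 29]
  Merge [-3] + [34] -> [-3, 34]
  Merge [23, 29] + [-3, 34] -> [-3, 23, 29, 34]
  Merge [-3, 8, 19, 22] + [-3, 23, 29, 34] -> [-3, -3, 8, 19, 22, 23, 29, 34]


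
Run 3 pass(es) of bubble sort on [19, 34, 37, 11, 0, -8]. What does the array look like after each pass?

After pass 1: [19, 34, 11, 0, -8, 37] (3 swaps)
After pass 2: [19, 11, 0, -8, 34, 37] (3 swaps)
After pass 3: [11, 0, -8, 19, 34, 37] (3 swaps)
Total swaps: 9


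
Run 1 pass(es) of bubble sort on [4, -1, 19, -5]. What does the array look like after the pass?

After pass 1: [-1, 4, -5, 19] (2 swaps)
Total swaps: 2


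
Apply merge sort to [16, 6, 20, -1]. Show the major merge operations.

Divide and conquer:
  Merge [16] + [6] -> [6, 16]
  Merge [20] + [-1] -> [-1, 20]
  Merge [6, 16] + [-1, 20] -> [-1, 6, 16, 20]


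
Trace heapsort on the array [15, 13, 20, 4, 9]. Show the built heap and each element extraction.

Build heap: [20, 13, 15, 4, 9]
Extract 20: [15, 13, 9, 4, 20]
Extract 15: [13, 4, 9, 15, 20]
Extract 13: [9, 4, 13, 15, 20]
Extract 9: [4, 9, 13, 15, 20]


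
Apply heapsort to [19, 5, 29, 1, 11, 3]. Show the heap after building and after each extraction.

Build heap: [29, 11, 19, 1, 5, 3]
Extract 29: [19, 11, 3, 1, 5, 29]
Extract 19: [11, 5, 3, 1, 19, 29]
Extract 11: [5, 1, 3, 11, 19, 29]
Extract 5: [3, 1, 5, 11, 19, 29]
Extract 3: [1, 3, 5, 11, 19, 29]


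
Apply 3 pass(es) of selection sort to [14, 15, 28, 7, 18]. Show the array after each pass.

Pass 1: Select minimum 7 at index 3, swap -> [7, 15, 28, 14, 18]
Pass 2: Select minimum 14 at index 3, swap -> [7, 14, 28, 15, 18]
Pass 3: Select minimum 15 at index 3, swap -> [7, 14, 15, 28, 18]


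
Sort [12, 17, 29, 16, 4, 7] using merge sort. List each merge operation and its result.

Divide and conquer:
  Merge [17] + [29] -> [17, 29]
  Merge [12] + [17, 29] -> [12, 17, 29]
  Merge [4] + [7] -> [4, 7]
  Merge [16] + [4, 7] -> [4, 7, 16]
  Merge [12, 17, 29] + [4, 7, 16] -> [4, 7, 12, 16, 17, 29]


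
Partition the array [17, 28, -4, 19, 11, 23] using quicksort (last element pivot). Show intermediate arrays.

Partition 1: pivot=23 at index 4 -> [17, -4, 19, 11, 23, 28]
Partition 2: pivot=11 at index 1 -> [-4, 11, 19, 17, 23, 28]
Partition 3: pivot=17 at index 2 -> [-4, 11, 17, 19, 23, 28]


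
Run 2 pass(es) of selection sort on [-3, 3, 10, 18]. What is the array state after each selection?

Pass 1: Select minimum -3 at index 0, swap -> [-3, 3, 10, 18]
Pass 2: Select minimum 3 at index 1, swap -> [-3, 3, 10, 18]


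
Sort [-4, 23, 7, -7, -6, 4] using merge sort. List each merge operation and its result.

Divide and conquer:
  Merge [23] + [7] -> [7, 23]
  Merge [-4] + [7, 23] -> [-4, 7, 23]
  Merge [-6] + [4] -> [-6, 4]
  Merge [-7] + [-6, 4] -> [-7, -6, 4]
  Merge [-4, 7, 23] + [-7, -6, 4] -> [-7, -6, -4, 4, 7, 23]


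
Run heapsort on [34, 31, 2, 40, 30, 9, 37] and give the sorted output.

Build heap: [40, 34, 37, 31, 30, 9, 2]
Extract 40: [37, 34, 9, 31, 30, 2, 40]
Extract 37: [34, 31, 9, 2, 30, 37, 40]
Extract 34: [31, 30, 9, 2, 34, 37, 40]
Extract 31: [30, 2, 9, 31, 34, 37, 40]
Extract 30: [9, 2, 30, 31, 34, 37, 40]
Extract 9: [2, 9, 30, 31, 34, 37, 40]


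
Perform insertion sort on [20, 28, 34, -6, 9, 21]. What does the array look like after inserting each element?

First element 20 is already 'sorted'
Insert 28: shifted 0 elements -> [20, 28, 34, -6, 9, 21]
Insert 34: shifted 0 elements -> [20, 28, 34, -6, 9, 21]
Insert -6: shifted 3 elements -> [-6, 20, 28, 34, 9, 21]
Insert 9: shifted 3 elements -> [-6, 9, 20, 28, 34, 21]
Insert 21: shifted 2 elements -> [-6, 9, 20, 21, 28, 34]


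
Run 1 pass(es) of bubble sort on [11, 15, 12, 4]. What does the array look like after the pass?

After pass 1: [11, 12, 4, 15] (2 swaps)
Total swaps: 2


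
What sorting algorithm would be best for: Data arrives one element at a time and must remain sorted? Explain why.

Best choice: Insertion sort
Reason: Insertion sort naturally handles online/streaming input by inserting each new element into sorted position


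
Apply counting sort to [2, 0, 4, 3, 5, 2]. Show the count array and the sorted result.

Count array: [1, 0, 2, 1, 1, 1]
(count[i] = number of elements equal to i)
Cumulative count: [1, 1, 3, 4, 5, 6]
Sorted: [0, 2, 2, 3, 4, 5]


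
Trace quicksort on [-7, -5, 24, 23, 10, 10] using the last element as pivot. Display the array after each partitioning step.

Partition 1: pivot=10 at index 3 -> [-7, -5, 10, 10, 24, 23]
Partition 2: pivot=10 at index 2 -> [-7, -5, 10, 10, 24, 23]
Partition 3: pivot=-5 at index 1 -> [-7, -5, 10, 10, 24, 23]
Partition 4: pivot=23 at index 4 -> [-7, -5, 10, 10, 23, 24]


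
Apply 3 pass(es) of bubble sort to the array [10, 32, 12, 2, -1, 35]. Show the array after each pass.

After pass 1: [10, 12, 2, -1, 32, 35] (3 swaps)
After pass 2: [10, 2, -1, 12, 32, 35] (2 swaps)
After pass 3: [2, -1, 10, 12, 32, 35] (2 swaps)
Total swaps: 7


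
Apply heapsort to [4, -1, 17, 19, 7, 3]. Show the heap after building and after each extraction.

Build heap: [19, 7, 17, -1, 4, 3]
Extract 19: [17, 7, 3, -1, 4, 19]
Extract 17: [7, 4, 3, -1, 17, 19]
Extract 7: [4, -1, 3, 7, 17, 19]
Extract 4: [3, -1, 4, 7, 17, 19]
Extract 3: [-1, 3, 4, 7, 17, 19]


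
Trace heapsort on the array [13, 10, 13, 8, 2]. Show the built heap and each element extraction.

Build heap: [13, 10, 13, 8, 2]
Extract 13: [13, 10, 2, 8, 13]
Extract 13: [10, 8, 2, 13, 13]
Extract 10: [8, 2, 10, 13, 13]
Extract 8: [2, 8, 10, 13, 13]


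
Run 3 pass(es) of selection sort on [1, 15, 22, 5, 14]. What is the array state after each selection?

Pass 1: Select minimum 1 at index 0, swap -> [1, 15, 22, 5, 14]
Pass 2: Select minimum 5 at index 3, swap -> [1, 5, 22, 15, 14]
Pass 3: Select minimum 14 at index 4, swap -> [1, 5, 14, 15, 22]


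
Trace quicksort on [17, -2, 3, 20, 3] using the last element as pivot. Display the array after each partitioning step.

Partition 1: pivot=3 at index 2 -> [-2, 3, 3, 20, 17]
Partition 2: pivot=3 at index 1 -> [-2, 3, 3, 20, 17]
Partition 3: pivot=17 at index 3 -> [-2, 3, 3, 17, 20]


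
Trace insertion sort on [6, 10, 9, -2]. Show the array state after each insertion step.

First element 6 is already 'sorted'
Insert 10: shifted 0 elements -> [6, 10, 9, -2]
Insert 9: shifted 1 elements -> [6, 9, 10, -2]
Insert -2: shifted 3 elements -> [-2, 6, 9, 10]


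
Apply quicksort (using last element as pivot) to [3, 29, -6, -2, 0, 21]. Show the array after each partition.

Partition 1: pivot=21 at index 4 -> [3, -6, -2, 0, 21, 29]
Partition 2: pivot=0 at index 2 -> [-6, -2, 0, 3, 21, 29]
Partition 3: pivot=-2 at index 1 -> [-6, -2, 0, 3, 21, 29]


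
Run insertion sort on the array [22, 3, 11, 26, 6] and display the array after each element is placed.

First element 22 is already 'sorted'
Insert 3: shifted 1 elements -> [3, 22, 11, 26, 6]
Insert 11: shifted 1 elements -> [3, 11, 22, 26, 6]
Insert 26: shifted 0 elements -> [3, 11, 22, 26, 6]
Insert 6: shifted 3 elements -> [3, 6, 11, 22, 26]


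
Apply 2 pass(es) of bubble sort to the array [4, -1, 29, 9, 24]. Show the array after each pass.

After pass 1: [-1, 4, 9, 24, 29] (3 swaps)
After pass 2: [-1, 4, 9, 24, 29] (0 swaps)
Total swaps: 3


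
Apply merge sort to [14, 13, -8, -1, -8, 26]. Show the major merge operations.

Divide and conquer:
  Merge [13] + [-8] -> [-8, 13]
  Merge [14] + [-8, 13] -> [-8, 13, 14]
  Merge [-8] + [26] -> [-8, 26]
  Merge [-1] + [-8, 26] -> [-8, -1, 26]
  Merge [-8, 13, 14] + [-8, -1, 26] -> [-8, -8, -1, 13, 14, 26]


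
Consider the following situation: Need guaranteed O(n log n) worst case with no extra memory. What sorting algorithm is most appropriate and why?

Best choice: Heapsort
Reason: Heapsort is O(n log n) worst case and sorts in-place; quicksort can degrade to O(n^2)


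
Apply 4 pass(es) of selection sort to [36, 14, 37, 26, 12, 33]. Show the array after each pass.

Pass 1: Select minimum 12 at index 4, swap -> [12, 14, 37, 26, 36, 33]
Pass 2: Select minimum 14 at index 1, swap -> [12, 14, 37, 26, 36, 33]
Pass 3: Select minimum 26 at index 3, swap -> [12, 14, 26, 37, 36, 33]
Pass 4: Select minimum 33 at index 5, swap -> [12, 14, 26, 33, 36, 37]


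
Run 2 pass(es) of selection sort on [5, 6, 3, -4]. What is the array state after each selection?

Pass 1: Select minimum -4 at index 3, swap -> [-4, 6, 3, 5]
Pass 2: Select minimum 3 at index 2, swap -> [-4, 3, 6, 5]


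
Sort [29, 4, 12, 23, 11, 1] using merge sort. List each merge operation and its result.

Divide and conquer:
  Merge [4] + [12] -> [4, 12]
  Merge [29] + [4, 12] -> [4, 12, 29]
  Merge [11] + [1] -> [1, 11]
  Merge [23] + [1, 11] -> [1, 11, 23]
  Merge [4, 12, 29] + [1, 11, 23] -> [1, 4, 11, 12, 23, 29]


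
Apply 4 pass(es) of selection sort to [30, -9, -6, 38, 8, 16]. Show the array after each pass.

Pass 1: Select minimum -9 at index 1, swap -> [-9, 30, -6, 38, 8, 16]
Pass 2: Select minimum -6 at index 2, swap -> [-9, -6, 30, 38, 8, 16]
Pass 3: Select minimum 8 at index 4, swap -> [-9, -6, 8, 38, 30, 16]
Pass 4: Select minimum 16 at index 5, swap -> [-9, -6, 8, 16, 30, 38]


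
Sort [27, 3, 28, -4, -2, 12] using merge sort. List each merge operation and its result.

Divide and conquer:
  Merge [3] + [28] -> [3, 28]
  Merge [27] + [3, 28] -> [3, 27, 28]
  Merge [-2] + [12] -> [-2, 12]
  Merge [-4] + [-2, 12] -> [-4, -2, 12]
  Merge [3, 27, 28] + [-4, -2, 12] -> [-4, -2, 3, 12, 27, 28]


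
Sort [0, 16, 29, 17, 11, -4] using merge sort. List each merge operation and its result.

Divide and conquer:
  Merge [16] + [29] -> [16, 29]
  Merge [0] + [16, 29] -> [0, 16, 29]
  Merge [11] + [-4] -> [-4, 11]
  Merge [17] + [-4, 11] -> [-4, 11, 17]
  Merge [0, 16, 29] + [-4, 11, 17] -> [-4, 0, 11, 16, 17, 29]


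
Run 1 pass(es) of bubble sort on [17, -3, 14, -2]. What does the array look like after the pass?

After pass 1: [-3, 14, -2, 17] (3 swaps)
Total swaps: 3


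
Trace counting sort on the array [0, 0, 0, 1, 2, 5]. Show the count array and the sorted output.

Count array: [3, 1, 1, 0, 0, 1]
(count[i] = number of elements equal to i)
Cumulative count: [3, 4, 5, 5, 5, 6]
Sorted: [0, 0, 0, 1, 2, 5]


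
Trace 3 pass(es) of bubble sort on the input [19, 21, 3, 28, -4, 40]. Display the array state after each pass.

After pass 1: [19, 3, 21, -4, 28, 40] (2 swaps)
After pass 2: [3, 19, -4, 21, 28, 40] (2 swaps)
After pass 3: [3, -4, 19, 21, 28, 40] (1 swaps)
Total swaps: 5


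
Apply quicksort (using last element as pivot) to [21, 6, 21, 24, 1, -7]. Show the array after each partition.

Partition 1: pivot=-7 at index 0 -> [-7, 6, 21, 24, 1, 21]
Partition 2: pivot=21 at index 4 -> [-7, 6, 21, 1, 21, 24]
Partition 3: pivot=1 at index 1 -> [-7, 1, 21, 6, 21, 24]
Partition 4: pivot=6 at index 2 -> [-7, 1, 6, 21, 21, 24]


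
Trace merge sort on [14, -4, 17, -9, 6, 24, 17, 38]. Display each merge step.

Divide and conquer:
  Merge [14] + [-4] -> [-4, 14]
  Merge [17] + [-9] -> [-9, 17]
  Merge [-4, 14] + [-9, 17] -> [-9, -4, 14, 17]
  Merge [6] + [24] -> [6, 24]
  Merge [17] + [38] -> [17, 38]
  Merge [6, 24] + [17, 38] -> [6, 17, 24, 38]
  Merge [-9, -4, 14, 17] + [6, 17, 24, 38] -> [-9, -4, 6, 14, 17, 17, 24, 38]


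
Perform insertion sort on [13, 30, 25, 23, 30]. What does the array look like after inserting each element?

First element 13 is already 'sorted'
Insert 30: shifted 0 elements -> [13, 30, 25, 23, 30]
Insert 25: shifted 1 elements -> [13, 25, 30, 23, 30]
Insert 23: shifted 2 elements -> [13, 23, 25, 30, 30]
Insert 30: shifted 0 elements -> [13, 23, 25, 30, 30]


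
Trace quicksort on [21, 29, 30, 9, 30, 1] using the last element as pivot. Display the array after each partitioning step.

Partition 1: pivot=1 at index 0 -> [1, 29, 30, 9, 30, 21]
Partition 2: pivot=21 at index 2 -> [1, 9, 21, 29, 30, 30]
Partition 3: pivot=30 at index 5 -> [1, 9, 21, 29, 30, 30]
Partition 4: pivot=30 at index 4 -> [1, 9, 21, 29, 30, 30]


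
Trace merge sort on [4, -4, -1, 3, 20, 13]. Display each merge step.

Divide and conquer:
  Merge [-4] + [-1] -> [-4, -1]
  Merge [4] + [-4, -1] -> [-4, -1, 4]
  Merge [20] + [13] -> [13, 20]
  Merge [3] + [13, 20] -> [3, 13, 20]
  Merge [-4, -1, 4] + [3, 13, 20] -> [-4, -1, 3, 4, 13, 20]


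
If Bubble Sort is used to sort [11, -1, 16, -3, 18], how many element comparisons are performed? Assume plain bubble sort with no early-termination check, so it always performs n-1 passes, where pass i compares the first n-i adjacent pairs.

Pass 1: compare adjacent pairs (0,1)..(3,4) = 4 comparison(s), 2 swap(s) -> [-1, 11, -3, 16, 18]
Pass 2: compare adjacent pairs (0,1)..(2,3) = 3 comparison(s), 1 swap(s) -> [-1, -3, 11, 16, 18]
Pass 3: compare adjacent pairs (0,1)..(1,2) = 2 comparison(s), 1 swap(s) -> [-3, -1, 11, 16, 18]
Pass 4: compare adjacent pairs (0,1)..(0,1) = 1 comparison(s), 0 swap(s) -> [-3, -1, 11, 16, 18]
Total comparisons: 4 + 3 + 2 + 1 = 10


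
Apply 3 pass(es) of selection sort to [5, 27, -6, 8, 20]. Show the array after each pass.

Pass 1: Select minimum -6 at index 2, swap -> [-6, 27, 5, 8, 20]
Pass 2: Select minimum 5 at index 2, swap -> [-6, 5, 27, 8, 20]
Pass 3: Select minimum 8 at index 3, swap -> [-6, 5, 8, 27, 20]


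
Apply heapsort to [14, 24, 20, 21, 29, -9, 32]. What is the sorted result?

Build heap: [32, 29, 20, 21, 24, -9, 14]
Extract 32: [29, 24, 20, 21, 14, -9, 32]
Extract 29: [24, 21, 20, -9, 14, 29, 32]
Extract 24: [21, 14, 20, -9, 24, 29, 32]
Extract 21: [20, 14, -9, 21, 24, 29, 32]
Extract 20: [14, -9, 20, 21, 24, 29, 32]
Extract 14: [-9, 14, 20, 21, 24, 29, 32]


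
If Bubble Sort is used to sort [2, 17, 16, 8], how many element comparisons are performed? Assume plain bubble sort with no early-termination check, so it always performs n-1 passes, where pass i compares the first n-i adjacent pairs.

Pass 1: compare adjacent pairs (0,1)..(2,3) = 3 comparison(s), 2 swap(s) -> [2, 16, 8, 17]
Pass 2: compare adjacent pairs (0,1)..(1,2) = 2 comparison(s), 1 swap(s) -> [2, 8, 16, 17]
Pass 3: compare adjacent pairs (0,1)..(0,1) = 1 comparison(s), 0 swap(s) -> [2, 8, 16, 17]
Total comparisons: 3 + 2 + 1 = 6


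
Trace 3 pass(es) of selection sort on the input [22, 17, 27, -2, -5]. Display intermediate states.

Pass 1: Select minimum -5 at index 4, swap -> [-5, 17, 27, -2, 22]
Pass 2: Select minimum -2 at index 3, swap -> [-5, -2, 27, 17, 22]
Pass 3: Select minimum 17 at index 3, swap -> [-5, -2, 17, 27, 22]


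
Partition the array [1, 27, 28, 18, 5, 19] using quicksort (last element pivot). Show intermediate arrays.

Partition 1: pivot=19 at index 3 -> [1, 18, 5, 19, 28, 27]
Partition 2: pivot=5 at index 1 -> [1, 5, 18, 19, 28, 27]
Partition 3: pivot=27 at index 4 -> [1, 5, 18, 19, 27, 28]


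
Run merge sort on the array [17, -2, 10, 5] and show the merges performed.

Divide and conquer:
  Merge [17] + [-2] -> [-2, 17]
  Merge [10] + [5] -> [5, 10]
  Merge [-2, 17] + [5, 10] -> [-2, 5, 10, 17]


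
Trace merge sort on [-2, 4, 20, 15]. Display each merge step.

Divide and conquer:
  Merge [-2] + [4] -> [-2, 4]
  Merge [20] + [15] -> [15, 20]
  Merge [-2, 4] + [15, 20] -> [-2, 4, 15, 20]


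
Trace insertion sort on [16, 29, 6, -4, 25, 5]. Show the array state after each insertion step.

First element 16 is already 'sorted'
Insert 29: shifted 0 elements -> [16, 29, 6, -4, 25, 5]
Insert 6: shifted 2 elements -> [6, 16, 29, -4, 25, 5]
Insert -4: shifted 3 elements -> [-4, 6, 16, 29, 25, 5]
Insert 25: shifted 1 elements -> [-4, 6, 16, 25, 29, 5]
Insert 5: shifted 4 elements -> [-4, 5, 6, 16, 25, 29]


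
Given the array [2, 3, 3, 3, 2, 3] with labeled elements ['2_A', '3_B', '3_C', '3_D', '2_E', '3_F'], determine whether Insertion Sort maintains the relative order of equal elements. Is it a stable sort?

Trace Insertion Sort on the labeled array (the key is the number; the letter only tracks identity):
  Insert 3_B at index 1: [2_A, 3_B, 3_C, 3_D, 2_E, 3_F]
  Insert 3_C at index 2: [2_A, 3_B, 3_C, 3_D, 2_E, 3_F]
  Insert 3_D at index 3: [2_A, 3_B, 3_C, 3_D, 2_E, 3_F]
  Insert 2_E at index 1: [2_A, 2_E, 3_B, 3_C, 3_D, 3_F]
  Insert 3_F at index 5: [2_A, 2_E, 3_B, 3_C, 3_D, 3_F]
Final order: [2_A, 2_E, 3_B, 3_C, 3_D, 3_F]
Equal keys:
  value 2: originally 2_A, 2_E; after sorting 2_A, 2_E -> order preserved
  value 3: originally 3_B, 3_C, 3_D, 3_F; after sorting 3_B, 3_C, 3_D, 3_F -> order preserved
All equal keys kept their original relative order. Insertion Sort is stable: elements are shifted only while they are strictly greater than the key, so a key is inserted after any equal elements already placed.
Answer: Stable


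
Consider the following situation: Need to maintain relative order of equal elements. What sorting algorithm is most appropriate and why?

Best choice: Merge sort or Insertion sort
Reason: Both are stable; quicksort and heapsort are not stable


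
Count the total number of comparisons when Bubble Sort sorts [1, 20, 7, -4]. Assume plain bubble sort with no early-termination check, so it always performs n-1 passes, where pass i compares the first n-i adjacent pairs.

Pass 1: compare adjacent pairs (0,1)..(2,3) = 3 comparison(s), 2 swap(s) -> [1, 7, -4, 20]
Pass 2: compare adjacent pairs (0,1)..(1,2) = 2 comparison(s), 1 swap(s) -> [1, -4, 7, 20]
Pass 3: compare adjacent pairs (0,1)..(0,1) = 1 comparison(s), 1 swap(s) -> [-4, 1, 7, 20]
Total comparisons: 3 + 2 + 1 = 6


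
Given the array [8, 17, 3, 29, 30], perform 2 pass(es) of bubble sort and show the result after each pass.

After pass 1: [8, 3, 17, 29, 30] (1 swaps)
After pass 2: [3, 8, 17, 29, 30] (1 swaps)
Total swaps: 2


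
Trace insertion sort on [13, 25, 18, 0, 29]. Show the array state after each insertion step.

First element 13 is already 'sorted'
Insert 25: shifted 0 elements -> [13, 25, 18, 0, 29]
Insert 18: shifted 1 elements -> [13, 18, 25, 0, 29]
Insert 0: shifted 3 elements -> [0, 13, 18, 25, 29]
Insert 29: shifted 0 elements -> [0, 13, 18, 25, 29]


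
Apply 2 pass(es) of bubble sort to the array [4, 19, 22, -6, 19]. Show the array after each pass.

After pass 1: [4, 19, -6, 19, 22] (2 swaps)
After pass 2: [4, -6, 19, 19, 22] (1 swaps)
Total swaps: 3


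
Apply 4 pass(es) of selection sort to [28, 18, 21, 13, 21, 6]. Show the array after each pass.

Pass 1: Select minimum 6 at index 5, swap -> [6, 18, 21, 13, 21, 28]
Pass 2: Select minimum 13 at index 3, swap -> [6, 13, 21, 18, 21, 28]
Pass 3: Select minimum 18 at index 3, swap -> [6, 13, 18, 21, 21, 28]
Pass 4: Select minimum 21 at index 3, swap -> [6, 13, 18, 21, 21, 28]


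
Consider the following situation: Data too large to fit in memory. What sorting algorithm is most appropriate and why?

Best choice: External merge sort
Reason: Minimizes disk I/O by sequential reads/writes


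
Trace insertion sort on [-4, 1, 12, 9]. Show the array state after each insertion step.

First element -4 is already 'sorted'
Insert 1: shifted 0 elements -> [-4, 1, 12, 9]
Insert 12: shifted 0 elements -> [-4, 1, 12, 9]
Insert 9: shifted 1 elements -> [-4, 1, 9, 12]


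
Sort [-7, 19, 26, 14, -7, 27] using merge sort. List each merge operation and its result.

Divide and conquer:
  Merge [19] + [26] -> [19, 26]
  Merge [-7] + [19, 26] -> [-7, 19, 26]
  Merge [-7] + [27] -> [-7, 27]
  Merge [14] + [-7, 27] -> [-7, 14, 27]
  Merge [-7, 19, 26] + [-7, 14, 27] -> [-7, -7, 14, 19, 26, 27]


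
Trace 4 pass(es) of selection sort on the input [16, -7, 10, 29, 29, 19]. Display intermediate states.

Pass 1: Select minimum -7 at index 1, swap -> [-7, 16, 10, 29, 29, 19]
Pass 2: Select minimum 10 at index 2, swap -> [-7, 10, 16, 29, 29, 19]
Pass 3: Select minimum 16 at index 2, swap -> [-7, 10, 16, 29, 29, 19]
Pass 4: Select minimum 19 at index 5, swap -> [-7, 10, 16, 19, 29, 29]


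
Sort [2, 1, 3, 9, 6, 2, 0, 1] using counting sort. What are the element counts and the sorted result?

Count array: [1, 2, 2, 1, 0, 0, 1, 0, 0, 1]
(count[i] = number of elements equal to i)
Cumulative count: [1, 3, 5, 6, 6, 6, 7, 7, 7, 8]
Sorted: [0, 1, 1, 2, 2, 3, 6, 9]
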